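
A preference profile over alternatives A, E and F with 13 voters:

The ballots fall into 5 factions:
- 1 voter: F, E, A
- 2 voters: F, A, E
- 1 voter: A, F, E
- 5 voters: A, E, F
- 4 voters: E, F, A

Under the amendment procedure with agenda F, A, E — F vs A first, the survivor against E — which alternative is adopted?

E

Round 1: F vs A — 7–6, F advances.
Round 2: F vs E — 4–9, E advances.
The agenda winner is E.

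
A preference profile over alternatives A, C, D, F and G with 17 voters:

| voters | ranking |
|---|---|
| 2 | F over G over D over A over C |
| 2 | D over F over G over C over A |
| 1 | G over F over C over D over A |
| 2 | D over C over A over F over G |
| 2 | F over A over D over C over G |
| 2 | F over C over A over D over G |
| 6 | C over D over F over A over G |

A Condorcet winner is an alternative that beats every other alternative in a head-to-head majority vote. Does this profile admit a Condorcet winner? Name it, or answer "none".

none

Pairwise majorities:
A vs C: A preferred on 2+2 = 4 ballots; C wins 13–4.
A vs D: 2+2 = 4 for A, 13 for D — D by 13–4.
A vs F: 2 to 15, F.
A vs G: 12 to 5, A.
C vs D: C is ranked higher on 1+2+6 = 9 ballots, D on 8. C wins 9–8.
C vs F: C is ranked higher on 2+6 = 8 ballots, F on 9. F wins 9–8.
C vs G: 2+2+2+6 = 12 for C, 5 for G — C by 12–5.
D vs F: 2+2+6 = 10 for D, 7 for F — D by 10–7.
D vs G: 2+2+2+2+6 = 14 for D, 3 for G — D by 14–3.
F vs G: F preferred on 2+2+2+2+2+6 = 16 ballots; F wins 16–1.
Each alternative drops at least one matchup (A loses to C; C loses to F; D loses to C; F loses to D; G loses to A); the cycle C → D → F → C rules out a Condorcet winner.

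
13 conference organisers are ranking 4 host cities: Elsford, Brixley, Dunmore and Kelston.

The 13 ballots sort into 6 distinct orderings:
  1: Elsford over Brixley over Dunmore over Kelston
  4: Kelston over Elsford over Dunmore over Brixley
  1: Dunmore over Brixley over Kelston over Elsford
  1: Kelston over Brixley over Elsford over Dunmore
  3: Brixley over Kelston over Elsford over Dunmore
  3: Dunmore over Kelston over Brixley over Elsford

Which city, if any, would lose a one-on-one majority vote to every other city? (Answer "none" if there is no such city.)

Pairwise majorities:
Elsford vs Brixley: 5 to 8, Brixley.
Elsford vs Dunmore: Elsford, 9–4.
Elsford vs Kelston: Kelston wins 12–1.
Brixley vs Dunmore: Dunmore wins 8–5.
Brixley vs Kelston: Brixley preferred on 1+1+3 = 5 ballots; Kelston wins 8–5.
Dunmore vs Kelston: Dunmore preferred on 1+1+3 = 5 ballots; Kelston wins 8–5.
No city is winless: Elsford beats Dunmore; Brixley beats Elsford; Dunmore beats Brixley; Kelston beats Elsford. There is no Condorcet loser.

none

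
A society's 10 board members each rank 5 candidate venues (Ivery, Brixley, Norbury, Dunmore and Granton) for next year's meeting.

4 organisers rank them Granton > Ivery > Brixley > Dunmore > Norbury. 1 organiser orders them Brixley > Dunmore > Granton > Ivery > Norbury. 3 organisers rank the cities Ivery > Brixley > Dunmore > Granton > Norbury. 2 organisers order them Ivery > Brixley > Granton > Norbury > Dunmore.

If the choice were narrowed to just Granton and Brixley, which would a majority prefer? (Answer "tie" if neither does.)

Ballots ranking Granton above Brixley: 4.
Ballots ranking Brixley above Granton: 10 − 4 = 6.
Brixley wins the head-to-head 6–4.

Brixley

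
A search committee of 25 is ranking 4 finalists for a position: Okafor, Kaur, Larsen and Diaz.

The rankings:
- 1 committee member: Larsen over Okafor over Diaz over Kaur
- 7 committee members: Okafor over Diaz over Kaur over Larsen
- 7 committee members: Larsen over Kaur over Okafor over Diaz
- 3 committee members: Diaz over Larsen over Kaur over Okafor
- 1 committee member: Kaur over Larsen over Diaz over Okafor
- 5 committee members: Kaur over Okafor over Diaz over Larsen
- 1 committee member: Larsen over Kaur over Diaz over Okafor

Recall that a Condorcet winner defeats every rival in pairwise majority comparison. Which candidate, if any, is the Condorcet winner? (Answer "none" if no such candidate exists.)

Kaur

Pairwise majorities:
Okafor–Kaur: Kaur 17–8.
Okafor vs Larsen: Okafor preferred on 7+5 = 12 ballots; Larsen wins 13–12.
Okafor vs Diaz: Okafor is ranked higher on 1+7+7+5 = 20 ballots, Diaz on 5. Okafor wins 20–5.
Kaur–Larsen: Kaur 13–12.
Kaur vs Diaz: 7+1+5+1 = 14 for Kaur, 11 for Diaz — Kaur by 14–11.
Larsen vs Diaz: Larsen is ranked higher on 1+7+1+1 = 10 ballots, Diaz on 15. Diaz wins 15–10.
Kaur beats each of Okafor, Larsen, Diaz — Kaur is the Condorcet winner.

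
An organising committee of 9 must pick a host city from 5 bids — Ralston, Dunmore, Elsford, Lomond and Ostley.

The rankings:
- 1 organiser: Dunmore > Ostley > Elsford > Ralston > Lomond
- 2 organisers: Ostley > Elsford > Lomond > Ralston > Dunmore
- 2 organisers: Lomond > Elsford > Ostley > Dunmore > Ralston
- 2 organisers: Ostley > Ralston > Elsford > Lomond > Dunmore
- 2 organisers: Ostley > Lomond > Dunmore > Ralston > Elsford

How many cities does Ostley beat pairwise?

Ostley against each rival (9 organisers):
Ostley vs Ralston: Ostley, 9–0.
Ostley vs Dunmore: Ostley preferred on 2+2+2+2 = 8 ballots; Ostley wins 8–1.
Ostley vs Elsford: Ostley, 7–2.
Ostley–Lomond: Ostley 7–2.
Ostley beats Ralston, Dunmore, Elsford, Lomond — 4 pairwise wins.

4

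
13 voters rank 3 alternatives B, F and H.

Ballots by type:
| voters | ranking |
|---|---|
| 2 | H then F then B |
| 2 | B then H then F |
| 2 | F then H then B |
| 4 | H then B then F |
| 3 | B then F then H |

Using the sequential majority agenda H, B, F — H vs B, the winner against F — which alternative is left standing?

Round 1: H vs B — 8–5, H advances.
Round 2: H vs F — 8–5, H advances.
The agenda winner is H.

H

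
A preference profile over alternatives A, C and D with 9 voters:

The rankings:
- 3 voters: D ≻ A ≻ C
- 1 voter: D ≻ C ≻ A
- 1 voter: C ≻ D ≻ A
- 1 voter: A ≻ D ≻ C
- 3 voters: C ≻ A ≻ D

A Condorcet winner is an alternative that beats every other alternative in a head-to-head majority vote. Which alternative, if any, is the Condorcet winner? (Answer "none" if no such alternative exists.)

Check each pair by majority over 9 ballots:
A vs C: C, 5–4.
A vs D: D wins 5–4.
C vs D: D wins 5–4.
D defeats every rival head-to-head and is the Condorcet winner.

D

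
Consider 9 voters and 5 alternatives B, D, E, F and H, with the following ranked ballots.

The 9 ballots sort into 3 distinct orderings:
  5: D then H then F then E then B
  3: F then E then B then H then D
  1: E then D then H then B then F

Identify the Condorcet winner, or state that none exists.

Check each pair by majority over 9 ballots:
B vs D: 3 to 6, D.
B vs E: B is ranked higher on 0 ballots, E on 9. E wins 9–0.
B vs F: 1 to 8, F.
B vs H: 3 to 6, H.
D vs E: 5 to 4, D.
D vs F: 6 to 3, D.
D vs H: 6 to 3, D.
E vs F: 1 to 8, F.
E vs H: 3+1 = 4 for E, 5 for H — H by 5–4.
F vs H: F preferred on 3 ballots; H wins 6–3.
D defeats every rival head-to-head and is the Condorcet winner.

D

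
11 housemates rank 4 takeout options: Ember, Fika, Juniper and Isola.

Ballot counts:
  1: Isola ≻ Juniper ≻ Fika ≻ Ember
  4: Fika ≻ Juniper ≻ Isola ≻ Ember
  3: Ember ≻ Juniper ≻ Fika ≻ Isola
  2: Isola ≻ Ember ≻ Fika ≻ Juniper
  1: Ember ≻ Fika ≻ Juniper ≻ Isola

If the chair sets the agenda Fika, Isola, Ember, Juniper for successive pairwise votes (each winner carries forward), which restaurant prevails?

Round 1: Fika vs Isola — 8–3, Fika advances.
Round 2: Fika vs Ember — 5–6, Ember advances.
Round 3: Ember vs Juniper — 6–5, Ember advances.
Ember survives the agenda.

Ember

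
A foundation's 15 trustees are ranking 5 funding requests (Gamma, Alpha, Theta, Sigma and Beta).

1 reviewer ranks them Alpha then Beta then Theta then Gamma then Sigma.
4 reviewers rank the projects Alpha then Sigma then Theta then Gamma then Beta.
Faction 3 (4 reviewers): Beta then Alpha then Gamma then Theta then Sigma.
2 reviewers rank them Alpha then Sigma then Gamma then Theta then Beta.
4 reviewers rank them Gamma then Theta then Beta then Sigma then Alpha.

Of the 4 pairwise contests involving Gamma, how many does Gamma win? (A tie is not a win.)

3

Gamma against each rival (15 reviewers):
Gamma vs Alpha: Gamma is ranked higher on 4 ballots, Alpha on 11. Alpha wins 11–4.
Gamma vs Theta: Gamma is ranked higher on 4+2+4 = 10 ballots, Theta on 5. Gamma wins 10–5.
Gamma vs Sigma: 1+4+4 = 9 for Gamma, 6 for Sigma — Gamma by 9–6.
Gamma–Beta: Gamma 10–5.
Gamma beats Theta, Sigma, Beta; loses to Alpha — 3 pairwise wins.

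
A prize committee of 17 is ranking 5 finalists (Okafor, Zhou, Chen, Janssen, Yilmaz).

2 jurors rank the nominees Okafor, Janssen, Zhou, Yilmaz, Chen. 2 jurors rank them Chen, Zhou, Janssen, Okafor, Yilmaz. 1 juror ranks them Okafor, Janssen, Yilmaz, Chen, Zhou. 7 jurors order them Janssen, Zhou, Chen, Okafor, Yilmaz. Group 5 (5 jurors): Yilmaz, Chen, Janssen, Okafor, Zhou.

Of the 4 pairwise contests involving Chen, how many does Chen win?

2

Chen against each rival (17 jurors):
Chen vs Okafor: 14 to 3, Chen.
Chen vs Zhou: Zhou, 9–8.
Chen vs Janssen: 2+5 = 7 for Chen, 10 for Janssen — Janssen by 10–7.
Chen vs Yilmaz: 9 to 8, Chen.
Chen beats Okafor, Yilmaz; loses to Zhou, Janssen — 2 pairwise wins.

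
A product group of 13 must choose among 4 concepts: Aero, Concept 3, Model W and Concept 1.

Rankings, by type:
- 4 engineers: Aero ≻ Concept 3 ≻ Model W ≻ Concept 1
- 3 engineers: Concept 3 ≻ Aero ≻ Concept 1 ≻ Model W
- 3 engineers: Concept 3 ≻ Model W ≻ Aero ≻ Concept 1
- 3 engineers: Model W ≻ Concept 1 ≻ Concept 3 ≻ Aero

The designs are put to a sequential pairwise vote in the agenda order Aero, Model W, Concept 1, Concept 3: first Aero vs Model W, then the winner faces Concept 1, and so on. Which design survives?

Concept 3

Round 1: Aero vs Model W — 7–6, Aero advances.
Round 2: Aero vs Concept 1 — 10–3, Aero advances.
Round 3: Aero vs Concept 3 — 4–9, Concept 3 advances.
The agenda winner is Concept 3.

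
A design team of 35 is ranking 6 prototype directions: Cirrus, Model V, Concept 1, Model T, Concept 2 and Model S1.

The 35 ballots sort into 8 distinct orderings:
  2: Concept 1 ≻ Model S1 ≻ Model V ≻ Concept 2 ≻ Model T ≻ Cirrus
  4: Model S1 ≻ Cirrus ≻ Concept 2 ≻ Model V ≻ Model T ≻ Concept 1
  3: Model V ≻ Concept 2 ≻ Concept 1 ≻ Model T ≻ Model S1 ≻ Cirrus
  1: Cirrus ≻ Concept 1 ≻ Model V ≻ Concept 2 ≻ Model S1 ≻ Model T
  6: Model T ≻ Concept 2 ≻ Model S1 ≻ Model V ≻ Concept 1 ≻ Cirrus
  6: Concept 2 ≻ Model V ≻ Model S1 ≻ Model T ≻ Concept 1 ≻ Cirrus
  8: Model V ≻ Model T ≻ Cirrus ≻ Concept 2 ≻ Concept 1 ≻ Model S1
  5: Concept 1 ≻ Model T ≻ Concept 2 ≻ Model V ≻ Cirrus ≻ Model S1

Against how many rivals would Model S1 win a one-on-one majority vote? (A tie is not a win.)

Model S1 against each rival (35 engineers):
Model S1–Cirrus: Model S1 21–14.
Model S1 vs Model V: Model S1 preferred on 2+4+6 = 12 ballots; Model V wins 23–12.
Model S1 vs Concept 1: Model S1 preferred on 4+6+6 = 16 ballots; Concept 1 wins 19–16.
Model S1 vs Model T: 13 to 22, Model T.
Model S1 vs Concept 2: Concept 2 wins 29–6.
Model S1 beats Cirrus; loses to Model V, Concept 1, Model T, Concept 2 — 1 pairwise win.

1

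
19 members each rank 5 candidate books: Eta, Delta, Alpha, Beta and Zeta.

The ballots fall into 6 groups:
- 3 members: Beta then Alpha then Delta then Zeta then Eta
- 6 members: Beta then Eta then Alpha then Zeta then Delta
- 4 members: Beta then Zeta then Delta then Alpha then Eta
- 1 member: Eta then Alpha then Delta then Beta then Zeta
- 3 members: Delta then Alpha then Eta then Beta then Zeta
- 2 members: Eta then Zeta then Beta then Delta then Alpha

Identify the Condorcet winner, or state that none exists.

Beta

Pairwise majorities:
Eta–Delta: Delta 10–9.
Eta vs Alpha: Alpha wins 10–9.
Eta vs Beta: Beta, 13–6.
Eta–Zeta: Eta 12–7.
Delta vs Alpha: Alpha, 10–9.
Delta vs Beta: Beta, 15–4.
Delta vs Zeta: Zeta wins 12–7.
Alpha–Beta: Beta 15–4.
Alpha vs Zeta: Alpha, 13–6.
Beta–Zeta: Beta 17–2.
Beta defeats every rival head-to-head and is the Condorcet winner.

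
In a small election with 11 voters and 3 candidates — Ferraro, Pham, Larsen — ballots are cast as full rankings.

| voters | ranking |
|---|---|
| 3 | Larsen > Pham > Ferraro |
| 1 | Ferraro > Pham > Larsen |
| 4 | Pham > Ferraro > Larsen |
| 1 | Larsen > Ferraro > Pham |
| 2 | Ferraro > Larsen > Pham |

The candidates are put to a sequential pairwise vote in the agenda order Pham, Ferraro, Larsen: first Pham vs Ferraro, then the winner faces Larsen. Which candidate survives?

Larsen

Round 1: Pham vs Ferraro — 7–4, Pham advances.
Round 2: Pham vs Larsen — 5–6, Larsen advances.
The agenda winner is Larsen.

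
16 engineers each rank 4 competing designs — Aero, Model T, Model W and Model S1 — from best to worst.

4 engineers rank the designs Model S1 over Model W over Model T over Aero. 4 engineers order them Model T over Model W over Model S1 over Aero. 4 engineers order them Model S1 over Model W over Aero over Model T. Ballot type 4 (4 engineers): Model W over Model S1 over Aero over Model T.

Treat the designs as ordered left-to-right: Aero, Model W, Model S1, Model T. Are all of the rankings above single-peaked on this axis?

no

Axis positions: Aero=1, Model W=2, Model S1=3, Model T=4.
Ballot type 1 (peak Model S1 at position 3): ranking walks positions 3-2-4-1, expanding outward from the peak — single-peaked.
Ballot type 2: ranking walks positions 4-2-3-1; Model W is ranked above Model S1 even though Model S1 lies between Model W and the peak Model T on the axis — preferences dip and rise again. Not single-peaked.
Ballot type 3 (peak Model S1 at position 3): ranking walks positions 3-2-1-4, expanding outward from the peak — single-peaked.
Ballot type 4 (peak Model W at position 2): ranking walks positions 2-3-1-4, expanding outward from the peak — single-peaked.
Ballot type 2 violates single-peakedness, so the profile is not single-peaked on this axis.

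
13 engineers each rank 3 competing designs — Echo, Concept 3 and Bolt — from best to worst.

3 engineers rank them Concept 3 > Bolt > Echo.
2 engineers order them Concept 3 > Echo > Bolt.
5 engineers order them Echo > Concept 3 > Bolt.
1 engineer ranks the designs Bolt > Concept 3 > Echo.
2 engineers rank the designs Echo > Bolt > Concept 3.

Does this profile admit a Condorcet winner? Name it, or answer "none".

Echo

Check each pair by majority over 13 ballots:
Echo vs Concept 3: Echo is ranked higher on 5+2 = 7 ballots, Concept 3 on 6. Echo wins 7–6.
Echo vs Bolt: 2+5+2 = 9 for Echo, 4 for Bolt — Echo by 9–4.
Concept 3 vs Bolt: Concept 3 preferred on 3+2+5 = 10 ballots; Concept 3 wins 10–3.
Echo wins every pairwise contest, so Echo is the Condorcet winner.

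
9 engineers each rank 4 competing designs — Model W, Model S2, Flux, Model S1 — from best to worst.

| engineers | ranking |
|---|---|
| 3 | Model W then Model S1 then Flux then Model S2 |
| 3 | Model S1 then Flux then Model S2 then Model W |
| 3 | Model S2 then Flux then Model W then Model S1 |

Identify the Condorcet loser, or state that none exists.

Pairwise majorities:
Model W vs Model S2: Model S2, 6–3.
Model W vs Flux: Model W preferred on 3 ballots; Flux wins 6–3.
Model W vs Model S1: Model W wins 6–3.
Model S2 vs Flux: 3 to 6, Flux.
Model S2 vs Model S1: 3 to 6, Model S1.
Flux vs Model S1: Model S1 wins 6–3.
Each design has at least one pairwise win (Model W beats Model S1; Model S2 beats Model W; Flux beats Model W; Model S1 beats Model S2) — no Condorcet loser.

none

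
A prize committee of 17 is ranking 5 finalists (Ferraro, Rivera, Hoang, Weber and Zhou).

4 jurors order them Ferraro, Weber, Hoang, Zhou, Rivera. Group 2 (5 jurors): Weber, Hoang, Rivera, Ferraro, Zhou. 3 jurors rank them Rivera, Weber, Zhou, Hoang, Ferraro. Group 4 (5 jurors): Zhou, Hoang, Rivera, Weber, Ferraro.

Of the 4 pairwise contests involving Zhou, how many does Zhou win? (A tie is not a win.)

Zhou against each rival (17 jurors):
Zhou vs Ferraro: 8 to 9, Ferraro.
Zhou–Rivera: Zhou 9–8.
Zhou vs Hoang: Zhou preferred on 3+5 = 8 ballots; Hoang wins 9–8.
Zhou vs Weber: Zhou preferred on 5 ballots; Weber wins 12–5.
Zhou beats Rivera; loses to Ferraro, Hoang, Weber — 1 pairwise win.

1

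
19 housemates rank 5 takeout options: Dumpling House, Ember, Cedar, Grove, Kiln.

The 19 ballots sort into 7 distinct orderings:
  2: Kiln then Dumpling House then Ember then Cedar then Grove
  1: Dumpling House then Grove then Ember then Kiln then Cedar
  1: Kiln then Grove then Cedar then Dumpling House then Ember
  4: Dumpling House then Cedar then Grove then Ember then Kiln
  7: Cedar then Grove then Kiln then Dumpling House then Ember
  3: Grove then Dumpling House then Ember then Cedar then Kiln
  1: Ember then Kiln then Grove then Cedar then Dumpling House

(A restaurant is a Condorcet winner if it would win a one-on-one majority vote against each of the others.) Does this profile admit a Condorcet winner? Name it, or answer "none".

none

Check each pair by majority over 19 ballots:
Dumpling House vs Ember: Dumpling House, 18–1.
Dumpling House vs Cedar: Dumpling House, 10–9.
Dumpling House vs Grove: Grove wins 12–7.
Dumpling House–Kiln: Kiln 11–8.
Ember–Cedar: Cedar 12–7.
Ember vs Grove: Grove, 16–3.
Ember–Kiln: Kiln 10–9.
Cedar vs Grove: Cedar, 13–6.
Cedar–Kiln: Cedar 14–5.
Grove vs Kiln: Grove wins 15–4.
Every restaurant loses at least once (Dumpling House loses to Grove; Ember loses to Dumpling House; Cedar loses to Dumpling House; Grove loses to Cedar; Kiln loses to Cedar). The majority relation contains the cycle Dumpling House → Cedar → Grove → Dumpling House, so there is no Condorcet winner.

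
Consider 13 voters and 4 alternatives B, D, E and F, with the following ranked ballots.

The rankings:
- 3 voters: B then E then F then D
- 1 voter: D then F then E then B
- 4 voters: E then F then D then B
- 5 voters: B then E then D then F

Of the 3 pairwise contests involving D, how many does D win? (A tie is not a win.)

0

D against each rival (13 voters):
D vs B: 1+4 = 5 for D, 8 for B — B by 8–5.
D vs E: E, 12–1.
D vs F: F, 7–6.
D beats no one; loses to B, E, F — 0 pairwise wins.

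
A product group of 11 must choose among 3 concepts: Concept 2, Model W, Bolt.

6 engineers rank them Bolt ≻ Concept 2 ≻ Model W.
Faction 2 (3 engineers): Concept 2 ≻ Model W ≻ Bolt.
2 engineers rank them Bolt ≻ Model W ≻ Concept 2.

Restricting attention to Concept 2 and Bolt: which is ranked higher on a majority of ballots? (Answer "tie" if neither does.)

Ballots ranking Concept 2 above Bolt: 3.
Ballots ranking Bolt above Concept 2: 11 − 3 = 8.
Bolt wins the head-to-head 8–3.

Bolt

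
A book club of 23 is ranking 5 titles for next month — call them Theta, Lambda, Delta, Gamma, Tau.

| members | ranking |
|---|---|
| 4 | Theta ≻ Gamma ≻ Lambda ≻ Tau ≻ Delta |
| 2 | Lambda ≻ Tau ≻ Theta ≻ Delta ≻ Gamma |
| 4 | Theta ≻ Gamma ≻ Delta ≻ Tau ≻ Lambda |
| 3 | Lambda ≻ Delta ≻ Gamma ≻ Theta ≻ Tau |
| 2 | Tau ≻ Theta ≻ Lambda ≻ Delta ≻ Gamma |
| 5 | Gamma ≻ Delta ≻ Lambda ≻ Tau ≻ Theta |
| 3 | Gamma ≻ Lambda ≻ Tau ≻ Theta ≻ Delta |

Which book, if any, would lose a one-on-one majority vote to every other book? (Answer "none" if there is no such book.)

none

Pairwise majorities:
Theta vs Lambda: Theta preferred on 4+4+2 = 10 ballots; Lambda wins 13–10.
Theta–Delta: Theta 15–8.
Theta vs Gamma: Theta, 12–11.
Theta–Tau: Tau 12–11.
Lambda–Delta: Lambda 14–9.
Lambda vs Gamma: Lambda preferred on 2+3+2 = 7 ballots; Gamma wins 16–7.
Lambda vs Tau: 4+2+3+5+3 = 17 for Lambda, 6 for Tau — Lambda by 17–6.
Delta vs Gamma: Gamma, 16–7.
Delta vs Tau: Delta is ranked higher on 4+3+5 = 12 ballots, Tau on 11. Delta wins 12–11.
Gamma vs Tau: 19 to 4, Gamma.
Every book wins at least one matchup (Theta beats Delta; Lambda beats Theta; Delta beats Tau; Gamma beats Lambda; Tau beats Theta), so there is no Condorcet loser.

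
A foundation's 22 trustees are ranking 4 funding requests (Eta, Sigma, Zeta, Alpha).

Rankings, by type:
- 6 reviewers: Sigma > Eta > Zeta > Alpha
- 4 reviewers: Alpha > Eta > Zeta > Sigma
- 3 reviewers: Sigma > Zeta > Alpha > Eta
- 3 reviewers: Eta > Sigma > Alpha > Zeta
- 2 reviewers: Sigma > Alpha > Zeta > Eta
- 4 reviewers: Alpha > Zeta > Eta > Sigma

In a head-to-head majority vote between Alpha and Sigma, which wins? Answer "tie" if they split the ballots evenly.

Ballots ranking Alpha above Sigma: 4 + 4 = 8.
Ballots ranking Sigma above Alpha: 22 − 8 = 14.
Sigma wins the head-to-head 14–8.

Sigma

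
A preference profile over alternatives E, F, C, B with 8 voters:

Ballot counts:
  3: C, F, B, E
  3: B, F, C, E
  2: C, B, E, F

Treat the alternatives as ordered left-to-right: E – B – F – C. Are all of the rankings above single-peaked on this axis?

no

Axis positions: E=1, B=2, F=3, C=4.
Bloc 1 (peak C at position 4): ranking walks positions 4-3-2-1, expanding outward from the peak — single-peaked.
Bloc 2 (peak B at position 2): ranking walks positions 2-3-4-1, expanding outward from the peak — single-peaked.
Bloc 3: ranking walks positions 4-2-1-3; B is ranked above F even though F lies between B and the peak C on the axis — preferences dip and rise again. Not single-peaked.
Bloc 3 violates single-peakedness, so the profile is not single-peaked on this axis.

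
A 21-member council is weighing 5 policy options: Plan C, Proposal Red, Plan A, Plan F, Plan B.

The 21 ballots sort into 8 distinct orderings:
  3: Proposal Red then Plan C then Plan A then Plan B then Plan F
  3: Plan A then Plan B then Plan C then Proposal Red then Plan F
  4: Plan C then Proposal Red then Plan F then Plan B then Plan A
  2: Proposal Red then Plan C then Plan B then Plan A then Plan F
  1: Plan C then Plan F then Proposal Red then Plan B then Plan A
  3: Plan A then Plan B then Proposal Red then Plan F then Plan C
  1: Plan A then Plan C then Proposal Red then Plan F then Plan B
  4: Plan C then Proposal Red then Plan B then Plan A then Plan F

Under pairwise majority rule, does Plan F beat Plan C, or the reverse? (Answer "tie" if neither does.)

Ballots ranking Plan F above Plan C: 3.
Ballots ranking Plan C above Plan F: 21 − 3 = 18.
Plan C wins the head-to-head 18–3.

Plan C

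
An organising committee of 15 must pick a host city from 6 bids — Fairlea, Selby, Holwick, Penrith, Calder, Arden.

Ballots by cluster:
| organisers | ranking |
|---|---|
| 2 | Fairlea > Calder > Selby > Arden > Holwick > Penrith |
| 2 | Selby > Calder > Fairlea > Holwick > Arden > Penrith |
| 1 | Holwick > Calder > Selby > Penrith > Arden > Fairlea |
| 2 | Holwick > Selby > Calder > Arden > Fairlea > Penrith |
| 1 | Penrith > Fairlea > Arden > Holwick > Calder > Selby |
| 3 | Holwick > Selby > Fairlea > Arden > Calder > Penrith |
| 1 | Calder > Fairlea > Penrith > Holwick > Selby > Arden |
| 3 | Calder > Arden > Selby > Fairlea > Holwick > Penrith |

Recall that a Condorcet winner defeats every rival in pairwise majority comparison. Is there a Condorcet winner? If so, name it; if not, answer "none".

Check each pair by majority over 15 ballots:
Fairlea vs Selby: Fairlea is ranked higher on 2+1+1 = 4 ballots, Selby on 11. Selby wins 11–4.
Fairlea vs Holwick: Fairlea is ranked higher on 2+2+1+1+3 = 9 ballots, Holwick on 6. Fairlea wins 9–6.
Fairlea vs Penrith: Fairlea preferred on 2+2+2+3+1+3 = 13 ballots; Fairlea wins 13–2.
Fairlea vs Calder: Fairlea preferred on 2+1+3 = 6 ballots; Calder wins 9–6.
Fairlea vs Arden: Fairlea wins 9–6.
Selby vs Holwick: Holwick wins 8–7.
Selby vs Penrith: Selby, 13–2.
Selby vs Calder: 2+2+3 = 7 for Selby, 8 for Calder — Calder by 8–7.
Selby vs Arden: Selby, 11–4.
Holwick vs Penrith: Holwick, 13–2.
Holwick vs Calder: Calder, 8–7.
Holwick vs Arden: 9 to 6, Holwick.
Penrith vs Calder: Penrith preferred on 1 ballot; Calder wins 14–1.
Penrith vs Arden: Penrith is ranked higher on 1+1+1 = 3 ballots, Arden on 12. Arden wins 12–3.
Calder–Arden: Calder 11–4.
Calder wins every pairwise contest, so Calder is the Condorcet winner.

Calder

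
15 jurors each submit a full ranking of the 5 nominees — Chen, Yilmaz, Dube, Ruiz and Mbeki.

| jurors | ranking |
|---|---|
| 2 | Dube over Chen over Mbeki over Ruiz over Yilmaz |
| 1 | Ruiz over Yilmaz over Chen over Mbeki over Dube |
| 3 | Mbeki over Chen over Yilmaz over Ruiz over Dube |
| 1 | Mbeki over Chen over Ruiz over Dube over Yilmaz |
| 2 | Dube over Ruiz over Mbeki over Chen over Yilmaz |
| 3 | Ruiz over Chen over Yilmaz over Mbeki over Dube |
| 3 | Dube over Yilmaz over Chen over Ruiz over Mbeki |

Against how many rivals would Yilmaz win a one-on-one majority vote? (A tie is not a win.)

Yilmaz against each rival (15 jurors):
Yilmaz vs Chen: Chen, 11–4.
Yilmaz vs Dube: Dube, 8–7.
Yilmaz vs Ruiz: Ruiz wins 9–6.
Yilmaz vs Mbeki: Yilmaz is ranked higher on 1+3+3 = 7 ballots, Mbeki on 8. Mbeki wins 8–7.
Yilmaz beats no one; loses to Chen, Dube, Ruiz, Mbeki — 0 pairwise wins.

0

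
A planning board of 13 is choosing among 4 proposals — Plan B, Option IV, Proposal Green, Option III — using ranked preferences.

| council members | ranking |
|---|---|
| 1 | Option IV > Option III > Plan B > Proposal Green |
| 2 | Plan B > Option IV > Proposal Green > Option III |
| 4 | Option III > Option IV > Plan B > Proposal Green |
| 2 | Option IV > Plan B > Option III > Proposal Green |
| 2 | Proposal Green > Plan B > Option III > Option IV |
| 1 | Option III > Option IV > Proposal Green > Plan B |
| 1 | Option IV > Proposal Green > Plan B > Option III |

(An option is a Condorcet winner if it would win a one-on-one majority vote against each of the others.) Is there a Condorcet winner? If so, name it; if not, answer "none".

Check each pair by majority over 13 ballots:
Plan B vs Option IV: Option IV wins 9–4.
Plan B–Proposal Green: Plan B 9–4.
Plan B vs Option III: Plan B wins 7–6.
Option IV vs Proposal Green: Option IV wins 11–2.
Option IV vs Option III: Option III wins 7–6.
Proposal Green vs Option III: Option III wins 8–5.
Every option loses at least once (Plan B loses to Option IV; Option IV loses to Option III; Proposal Green loses to Plan B; Option III loses to Plan B). The majority relation contains the cycle Plan B beats Option III beats Option IV beats Plan B, so there is no Condorcet winner.

none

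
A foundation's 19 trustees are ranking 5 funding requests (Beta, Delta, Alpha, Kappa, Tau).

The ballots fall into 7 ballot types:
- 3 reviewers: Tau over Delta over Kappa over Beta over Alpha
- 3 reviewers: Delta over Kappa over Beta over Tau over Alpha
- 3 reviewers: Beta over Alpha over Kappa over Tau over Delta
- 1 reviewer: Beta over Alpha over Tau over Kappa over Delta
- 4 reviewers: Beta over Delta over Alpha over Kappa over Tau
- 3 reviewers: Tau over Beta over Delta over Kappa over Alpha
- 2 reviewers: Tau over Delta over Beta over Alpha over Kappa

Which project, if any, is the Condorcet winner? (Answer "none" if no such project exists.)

Check each pair by majority over 19 ballots:
Beta vs Delta: Beta wins 11–8.
Beta vs Alpha: Beta wins 19–0.
Beta vs Kappa: Beta wins 13–6.
Beta–Tau: Beta 11–8.
Delta–Alpha: Delta 15–4.
Delta–Kappa: Delta 15–4.
Delta vs Tau: Tau, 12–7.
Alpha vs Kappa: Alpha wins 10–9.
Alpha–Tau: Tau 11–8.
Kappa vs Tau: Kappa wins 10–9.
Beta wins every pairwise contest, so Beta is the Condorcet winner.

Beta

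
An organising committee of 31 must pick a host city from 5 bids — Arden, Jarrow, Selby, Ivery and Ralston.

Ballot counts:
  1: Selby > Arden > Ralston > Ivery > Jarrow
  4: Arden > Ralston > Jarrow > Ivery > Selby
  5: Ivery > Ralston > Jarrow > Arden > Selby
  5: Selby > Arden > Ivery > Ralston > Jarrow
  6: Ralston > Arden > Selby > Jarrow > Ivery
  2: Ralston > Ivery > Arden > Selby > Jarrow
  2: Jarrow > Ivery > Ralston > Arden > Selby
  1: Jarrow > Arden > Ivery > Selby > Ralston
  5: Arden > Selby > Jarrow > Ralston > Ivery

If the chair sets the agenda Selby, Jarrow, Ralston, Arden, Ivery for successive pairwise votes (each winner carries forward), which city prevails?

Round 1: Selby vs Jarrow — 19–12, Selby advances.
Round 2: Selby vs Ralston — 12–19, Ralston advances.
Round 3: Ralston vs Arden — 15–16, Arden advances.
Round 4: Arden vs Ivery — 22–9, Arden advances.
Arden survives the agenda.

Arden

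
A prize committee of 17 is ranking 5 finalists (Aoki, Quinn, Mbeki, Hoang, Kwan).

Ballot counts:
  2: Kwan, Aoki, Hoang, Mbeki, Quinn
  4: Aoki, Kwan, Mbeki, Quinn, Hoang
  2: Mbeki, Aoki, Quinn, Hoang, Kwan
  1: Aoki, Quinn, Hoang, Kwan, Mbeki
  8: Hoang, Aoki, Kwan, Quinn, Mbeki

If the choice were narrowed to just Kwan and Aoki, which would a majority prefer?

Ballots ranking Kwan above Aoki: 2.
Ballots ranking Aoki above Kwan: 17 − 2 = 15.
Aoki wins the head-to-head 15–2.

Aoki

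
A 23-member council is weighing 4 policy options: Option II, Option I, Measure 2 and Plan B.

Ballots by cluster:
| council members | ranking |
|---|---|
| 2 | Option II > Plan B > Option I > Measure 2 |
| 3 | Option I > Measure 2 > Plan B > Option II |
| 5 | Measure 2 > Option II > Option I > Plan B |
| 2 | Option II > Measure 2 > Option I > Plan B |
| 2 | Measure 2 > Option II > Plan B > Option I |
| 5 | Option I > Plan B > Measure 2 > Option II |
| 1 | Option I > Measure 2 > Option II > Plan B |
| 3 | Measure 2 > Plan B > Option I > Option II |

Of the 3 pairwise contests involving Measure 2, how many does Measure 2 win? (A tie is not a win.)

Measure 2 against each rival (23 council members):
Measure 2 vs Option II: Measure 2 wins 19–4.
Measure 2 vs Option I: 5+2+2+3 = 12 for Measure 2, 11 for Option I — Measure 2 by 12–11.
Measure 2 vs Plan B: Measure 2, 16–7.
Measure 2 beats Option II, Option I, Plan B — 3 pairwise wins.

3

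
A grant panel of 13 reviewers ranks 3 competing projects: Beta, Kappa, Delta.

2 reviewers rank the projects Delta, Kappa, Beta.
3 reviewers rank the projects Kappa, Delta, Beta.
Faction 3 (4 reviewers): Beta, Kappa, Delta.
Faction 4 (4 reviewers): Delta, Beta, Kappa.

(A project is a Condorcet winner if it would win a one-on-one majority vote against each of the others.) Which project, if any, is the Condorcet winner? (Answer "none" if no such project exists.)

Check each pair by majority over 13 ballots:
Beta vs Kappa: Beta is ranked higher on 4+4 = 8 ballots, Kappa on 5. Beta wins 8–5.
Beta vs Delta: Beta is ranked higher on 4 ballots, Delta on 9. Delta wins 9–4.
Kappa vs Delta: Kappa is ranked higher on 3+4 = 7 ballots, Delta on 6. Kappa wins 7–6.
Every project loses at least once (Beta loses to Delta; Kappa loses to Beta; Delta loses to Kappa). The majority relation contains the cycle Beta beats Kappa beats Delta beats Beta, so there is no Condorcet winner.

none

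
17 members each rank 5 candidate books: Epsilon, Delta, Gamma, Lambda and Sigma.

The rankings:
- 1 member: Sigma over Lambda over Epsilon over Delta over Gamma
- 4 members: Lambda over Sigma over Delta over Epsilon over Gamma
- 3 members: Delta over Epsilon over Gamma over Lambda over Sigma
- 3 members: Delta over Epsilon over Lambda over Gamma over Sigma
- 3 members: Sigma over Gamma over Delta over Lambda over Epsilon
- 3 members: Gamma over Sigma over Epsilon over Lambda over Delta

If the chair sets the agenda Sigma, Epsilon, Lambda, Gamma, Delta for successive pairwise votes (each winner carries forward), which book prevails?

Round 1: Sigma vs Epsilon — 11–6, Sigma advances.
Round 2: Sigma vs Lambda — 7–10, Lambda advances.
Round 3: Lambda vs Gamma — 8–9, Gamma advances.
Round 4: Gamma vs Delta — 6–11, Delta advances.
The agenda winner is Delta.

Delta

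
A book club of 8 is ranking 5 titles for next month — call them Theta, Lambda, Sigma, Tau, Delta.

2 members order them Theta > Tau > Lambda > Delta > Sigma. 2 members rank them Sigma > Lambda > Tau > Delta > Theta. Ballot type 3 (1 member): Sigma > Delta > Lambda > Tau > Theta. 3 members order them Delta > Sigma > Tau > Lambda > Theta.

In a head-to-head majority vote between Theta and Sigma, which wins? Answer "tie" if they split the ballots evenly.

Ballots ranking Theta above Sigma: 2.
Ballots ranking Sigma above Theta: 8 − 2 = 6.
Sigma wins the head-to-head 6–2.

Sigma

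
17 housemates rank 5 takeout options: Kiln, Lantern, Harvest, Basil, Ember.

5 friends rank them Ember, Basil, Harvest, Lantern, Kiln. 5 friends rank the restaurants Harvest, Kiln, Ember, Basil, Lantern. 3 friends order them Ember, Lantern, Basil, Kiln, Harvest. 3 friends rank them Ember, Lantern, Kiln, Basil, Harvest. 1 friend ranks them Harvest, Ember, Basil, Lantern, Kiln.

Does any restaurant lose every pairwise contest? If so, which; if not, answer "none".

Pairwise majorities:
Kiln vs Lantern: Kiln preferred on 5 ballots; Lantern wins 12–5.
Kiln vs Harvest: Harvest wins 11–6.
Kiln vs Basil: Basil wins 9–8.
Kiln–Ember: Ember 12–5.
Lantern vs Harvest: Harvest, 11–6.
Lantern vs Basil: Lantern preferred on 3+3 = 6 ballots; Basil wins 11–6.
Lantern vs Ember: 0 for Lantern, 17 for Ember — Ember by 17–0.
Harvest vs Basil: 6 to 11, Basil.
Harvest vs Ember: Harvest is ranked higher on 5+1 = 6 ballots, Ember on 11. Ember wins 11–6.
Basil–Ember: Ember 17–0.
Only Kiln has no wins; Kiln is the Condorcet loser.

Kiln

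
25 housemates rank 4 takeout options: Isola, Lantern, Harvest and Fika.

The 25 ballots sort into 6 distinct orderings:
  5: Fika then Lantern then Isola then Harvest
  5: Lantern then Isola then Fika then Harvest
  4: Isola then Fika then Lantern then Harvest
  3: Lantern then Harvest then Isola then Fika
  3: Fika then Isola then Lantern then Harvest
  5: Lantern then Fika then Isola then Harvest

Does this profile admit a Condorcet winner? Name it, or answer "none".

Lantern

Head-to-head results (25 friends):
Isola vs Lantern: 7 to 18, Lantern.
Isola vs Harvest: Isola preferred on 5+5+4+3+5 = 22 ballots; Isola wins 22–3.
Isola vs Fika: Isola is ranked higher on 5+4+3 = 12 ballots, Fika on 13. Fika wins 13–12.
Lantern vs Harvest: 5+5+4+3+3+5 = 25 for Lantern, 0 for Harvest — Lantern by 25–0.
Lantern vs Fika: Lantern is ranked higher on 5+3+5 = 13 ballots, Fika on 12. Lantern wins 13–12.
Harvest vs Fika: 3 for Harvest, 22 for Fika — Fika by 22–3.
Lantern defeats every rival head-to-head and is the Condorcet winner.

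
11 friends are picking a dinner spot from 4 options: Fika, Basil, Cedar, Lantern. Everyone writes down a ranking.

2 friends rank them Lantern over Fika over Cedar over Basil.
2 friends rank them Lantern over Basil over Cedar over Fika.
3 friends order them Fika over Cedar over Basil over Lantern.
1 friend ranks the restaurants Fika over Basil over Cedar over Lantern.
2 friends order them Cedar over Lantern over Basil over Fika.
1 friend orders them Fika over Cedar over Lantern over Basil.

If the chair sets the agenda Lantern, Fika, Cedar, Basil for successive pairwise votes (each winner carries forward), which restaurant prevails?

Round 1: Lantern vs Fika — 6–5, Lantern advances.
Round 2: Lantern vs Cedar — 4–7, Cedar advances.
Round 3: Cedar vs Basil — 8–3, Cedar advances.
The agenda winner is Cedar.

Cedar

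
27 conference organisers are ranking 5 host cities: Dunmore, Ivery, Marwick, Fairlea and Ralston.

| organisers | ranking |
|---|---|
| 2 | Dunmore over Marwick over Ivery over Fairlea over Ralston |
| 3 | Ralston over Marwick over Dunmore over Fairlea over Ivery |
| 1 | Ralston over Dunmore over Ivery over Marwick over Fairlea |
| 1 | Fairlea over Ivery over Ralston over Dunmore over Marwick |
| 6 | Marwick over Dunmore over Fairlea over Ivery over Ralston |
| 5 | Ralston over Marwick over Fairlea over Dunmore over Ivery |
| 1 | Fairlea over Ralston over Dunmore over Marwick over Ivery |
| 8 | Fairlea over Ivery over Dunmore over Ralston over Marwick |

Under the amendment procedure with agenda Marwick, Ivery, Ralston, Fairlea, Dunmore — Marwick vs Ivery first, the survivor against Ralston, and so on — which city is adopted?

Fairlea

Round 1: Marwick vs Ivery — 17–10, Marwick advances.
Round 2: Marwick vs Ralston — 8–19, Ralston advances.
Round 3: Ralston vs Fairlea — 9–18, Fairlea advances.
Round 4: Fairlea vs Dunmore — 15–12, Fairlea advances.
Fairlea survives the agenda.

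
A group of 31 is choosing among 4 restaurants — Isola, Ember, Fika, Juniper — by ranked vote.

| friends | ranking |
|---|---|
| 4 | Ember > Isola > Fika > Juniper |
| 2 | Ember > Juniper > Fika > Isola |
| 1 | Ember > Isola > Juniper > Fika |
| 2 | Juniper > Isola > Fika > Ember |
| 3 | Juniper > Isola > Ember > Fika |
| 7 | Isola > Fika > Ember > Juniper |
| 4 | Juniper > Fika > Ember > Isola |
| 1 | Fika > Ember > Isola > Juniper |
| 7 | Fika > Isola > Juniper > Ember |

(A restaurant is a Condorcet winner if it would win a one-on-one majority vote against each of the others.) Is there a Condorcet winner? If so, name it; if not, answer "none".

Head-to-head results (31 friends):
Isola–Ember: Isola 19–12.
Isola vs Fika: Isola, 17–14.
Isola vs Juniper: Isola wins 20–11.
Ember vs Fika: Fika wins 21–10.
Ember–Juniper: Juniper 16–15.
Fika–Juniper: Fika 19–12.
Only Isola has no losses; Isola is the Condorcet winner.

Isola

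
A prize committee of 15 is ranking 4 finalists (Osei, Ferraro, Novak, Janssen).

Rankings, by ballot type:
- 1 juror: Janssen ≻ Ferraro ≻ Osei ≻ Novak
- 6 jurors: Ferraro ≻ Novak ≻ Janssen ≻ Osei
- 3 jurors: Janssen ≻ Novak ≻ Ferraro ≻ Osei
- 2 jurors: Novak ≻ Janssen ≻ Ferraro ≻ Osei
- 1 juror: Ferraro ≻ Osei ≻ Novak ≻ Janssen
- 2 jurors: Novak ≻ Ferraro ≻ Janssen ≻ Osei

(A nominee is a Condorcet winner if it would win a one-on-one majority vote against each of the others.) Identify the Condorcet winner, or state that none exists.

Ferraro

Check each pair by majority over 15 ballots:
Osei vs Ferraro: Osei is ranked higher on 0 ballots, Ferraro on 15. Ferraro wins 15–0.
Osei vs Novak: 1+1 = 2 for Osei, 13 for Novak — Novak by 13–2.
Osei vs Janssen: 1 for Osei, 14 for Janssen — Janssen by 14–1.
Ferraro vs Novak: Ferraro is ranked higher on 1+6+1 = 8 ballots, Novak on 7. Ferraro wins 8–7.
Ferraro vs Janssen: 6+1+2 = 9 for Ferraro, 6 for Janssen — Ferraro by 9–6.
Novak vs Janssen: 6+2+1+2 = 11 for Novak, 4 for Janssen — Novak by 11–4.
Ferraro beats each of Osei, Novak, Janssen — Ferraro is the Condorcet winner.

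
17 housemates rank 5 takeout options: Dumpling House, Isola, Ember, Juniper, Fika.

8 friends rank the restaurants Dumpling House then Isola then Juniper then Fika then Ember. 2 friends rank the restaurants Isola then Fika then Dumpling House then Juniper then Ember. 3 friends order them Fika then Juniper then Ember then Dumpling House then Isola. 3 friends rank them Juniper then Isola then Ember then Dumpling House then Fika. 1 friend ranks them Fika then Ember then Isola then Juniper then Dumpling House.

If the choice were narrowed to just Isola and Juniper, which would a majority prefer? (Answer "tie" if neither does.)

Ballots ranking Isola above Juniper: 8 + 2 + 1 = 11.
Ballots ranking Juniper above Isola: 17 − 11 = 6.
Isola wins the head-to-head 11–6.

Isola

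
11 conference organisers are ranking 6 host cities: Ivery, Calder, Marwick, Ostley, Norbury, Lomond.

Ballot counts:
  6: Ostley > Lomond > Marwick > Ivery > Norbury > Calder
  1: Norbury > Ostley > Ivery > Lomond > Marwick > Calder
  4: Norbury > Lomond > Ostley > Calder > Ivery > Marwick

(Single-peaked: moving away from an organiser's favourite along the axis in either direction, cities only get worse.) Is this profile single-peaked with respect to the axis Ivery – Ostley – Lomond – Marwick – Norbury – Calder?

Axis positions: Ivery=1, Ostley=2, Lomond=3, Marwick=4, Norbury=5, Calder=6.
Cluster 1 (peak Ostley at position 2): ranking walks positions 2-3-4-1-5-6, expanding outward from the peak — single-peaked.
Cluster 2: ranking walks positions 5-2-1-3-4-6; Ostley is ranked above Marwick even though Marwick lies between Ostley and the peak Norbury on the axis — preferences dip and rise again. Not single-peaked.
Cluster 3: ranking walks positions 5-3-2-6-1-4; Lomond is ranked above Marwick even though Marwick lies between Lomond and the peak Norbury on the axis — preferences dip and rise again. Not single-peaked.
Cluster 2 violates single-peakedness, so the profile is not single-peaked on this axis.

no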